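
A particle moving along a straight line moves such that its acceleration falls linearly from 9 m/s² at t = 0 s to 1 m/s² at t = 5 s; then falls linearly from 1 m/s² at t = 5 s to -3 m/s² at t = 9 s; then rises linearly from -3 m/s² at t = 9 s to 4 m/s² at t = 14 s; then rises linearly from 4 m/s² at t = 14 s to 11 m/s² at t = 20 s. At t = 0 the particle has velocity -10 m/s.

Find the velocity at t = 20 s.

58.5 m/s

Δv equals the area under the a-t graph; then v = v₀ + Δv.
0–5 s: ½(9 + 1)(5) = 25 m/s
5–9 s: ½(1 + -3)(4) = -4 m/s
9–14 s: ½(-3 + 4)(5) = 2.5 m/s
14–20 s: ½(4 + 11)(6) = 45 m/s
Δv = 68.5 m/s, so v(20) = -10 + (68.5) = 58.5 m/s.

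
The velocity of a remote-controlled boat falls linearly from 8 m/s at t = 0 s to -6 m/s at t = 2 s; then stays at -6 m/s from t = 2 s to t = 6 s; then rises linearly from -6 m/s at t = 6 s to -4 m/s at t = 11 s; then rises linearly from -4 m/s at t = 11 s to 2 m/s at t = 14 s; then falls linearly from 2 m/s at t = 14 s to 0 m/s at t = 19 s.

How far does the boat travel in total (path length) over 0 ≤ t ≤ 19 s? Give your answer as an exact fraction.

463/7 m

Total distance travelled is ∫|v| dt — sum the magnitudes of each area piece.
0–2 s: v = 0 at t = 8/7 s; triangle areas 32/7 + 18/7 = 50/7 m
2–6 s: |-6| × 4 = 24 m
6–11 s: |½(-6 + -4)(5)| = 25 m
11–14 s: v = 0 at t = 13 s; triangle areas 4 + 1 = 5 m
14–19 s: |½(2 + 0)(5)| = 5 m
Total distance = 463/7 m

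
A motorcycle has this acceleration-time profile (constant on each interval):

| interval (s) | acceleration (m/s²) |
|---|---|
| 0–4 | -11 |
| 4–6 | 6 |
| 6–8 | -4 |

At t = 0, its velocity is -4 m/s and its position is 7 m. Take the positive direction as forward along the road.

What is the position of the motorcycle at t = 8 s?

-261 m

On each constant-a segment, Δv = aΔt and Δx = v₀Δt + ½aΔt²; chain segment to segment.
0–4 s: v starts -4 m/s; Δx = -4·4 + ½·-11·4² = -104 m; v ends -48 m/s.
4–6 s: v starts -48 m/s; Δx = -48·2 + ½·6·2² = -84 m; v ends -36 m/s.
6–8 s: v starts -36 m/s; Δx = -36·2 + ½·-4·2² = -80 m; v ends -44 m/s.
x(8) = 7 + Σ Δx = -261 m.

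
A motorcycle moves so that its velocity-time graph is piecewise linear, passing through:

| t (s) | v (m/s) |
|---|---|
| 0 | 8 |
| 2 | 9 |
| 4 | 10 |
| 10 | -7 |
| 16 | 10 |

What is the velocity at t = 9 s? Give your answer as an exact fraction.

-25/6 m/s

On 4–10 s the graph is linear from 10 to -7 m/s: v(9) = 10 + (-7 − 10)·(9 − 4)/(10 − 4) = -25/6 m/s.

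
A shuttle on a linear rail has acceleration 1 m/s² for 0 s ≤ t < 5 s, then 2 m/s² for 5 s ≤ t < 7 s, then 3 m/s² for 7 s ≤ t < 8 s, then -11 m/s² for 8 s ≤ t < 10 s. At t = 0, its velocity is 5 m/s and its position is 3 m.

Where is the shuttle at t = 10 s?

92 m

On each constant-a segment, Δv = aΔt and Δx = v₀Δt + ½aΔt²; chain segment to segment.
0–5 s: v starts 5 m/s; Δx = 5·5 + ½·1·5² = 37.5 m; v ends 10 m/s.
5–7 s: v starts 10 m/s; Δx = 10·2 + ½·2·2² = 24 m; v ends 14 m/s.
7–8 s: v starts 14 m/s; Δx = 14·1 + ½·3·1² = 15.5 m; v ends 17 m/s.
8–10 s: v starts 17 m/s; Δx = 17·2 + ½·-11·2² = 12 m; v ends -5 m/s.
x(10) = 3 + Σ Δx = 92 m.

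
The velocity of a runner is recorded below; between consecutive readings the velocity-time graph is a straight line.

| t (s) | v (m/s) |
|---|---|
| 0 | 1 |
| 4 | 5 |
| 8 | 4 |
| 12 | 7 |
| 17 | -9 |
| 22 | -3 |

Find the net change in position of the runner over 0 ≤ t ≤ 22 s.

Displacement is the signed area under the v-t curve.
0–4 s: ½(1 + 5)(4) = 12 m
4–8 s: ½(5 + 4)(4) = 18 m
8–12 s: ½(4 + 7)(4) = 22 m
12–17 s: ½(7 + -9)(5) = -5 m
17–22 s: ½(-9 + -3)(5) = -30 m
Net displacement = 17 m

17 m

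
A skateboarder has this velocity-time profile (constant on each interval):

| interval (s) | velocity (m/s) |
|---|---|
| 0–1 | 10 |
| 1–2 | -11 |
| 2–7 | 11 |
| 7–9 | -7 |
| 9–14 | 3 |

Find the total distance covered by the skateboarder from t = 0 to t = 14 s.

Total distance travelled is ∫|v| dt — sum the magnitudes of each area piece.
0–1 s: |10| × 1 = 10 m
1–2 s: |-11| × 1 = 11 m
2–7 s: |11| × 5 = 55 m
7–9 s: |-7| × 2 = 14 m
9–14 s: |3| × 5 = 15 m
Total distance = 105 m

105 m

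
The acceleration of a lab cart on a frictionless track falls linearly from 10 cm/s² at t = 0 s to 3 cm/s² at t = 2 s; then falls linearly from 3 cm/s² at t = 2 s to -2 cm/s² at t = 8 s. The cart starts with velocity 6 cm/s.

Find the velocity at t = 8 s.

Δv equals the area under the a-t graph; then v = v₀ + Δv.
0–2 s: ½(10 + 3)(2) = 13 cm/s
2–8 s: ½(3 + -2)(6) = 3 cm/s
Δv = 16 cm/s, so v(8) = 6 + (16) = 22 cm/s.

22 cm/s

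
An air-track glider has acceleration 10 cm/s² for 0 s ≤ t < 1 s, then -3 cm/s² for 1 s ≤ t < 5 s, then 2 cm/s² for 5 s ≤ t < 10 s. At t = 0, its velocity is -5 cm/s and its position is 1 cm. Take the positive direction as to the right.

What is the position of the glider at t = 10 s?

-13 cm

On each constant-a segment, Δv = aΔt and Δx = v₀Δt + ½aΔt²; chain segment to segment.
0–1 s: v starts -5 cm/s; Δx = -5·1 + ½·10·1² = 0 cm; v ends 5 cm/s.
1–5 s: v starts 5 cm/s; Δx = 5·4 + ½·-3·4² = -4 cm; v ends -7 cm/s.
5–10 s: v starts -7 cm/s; Δx = -7·5 + ½·2·5² = -10 cm; v ends 3 cm/s.
x(10) = 1 + Σ Δx = -13 cm.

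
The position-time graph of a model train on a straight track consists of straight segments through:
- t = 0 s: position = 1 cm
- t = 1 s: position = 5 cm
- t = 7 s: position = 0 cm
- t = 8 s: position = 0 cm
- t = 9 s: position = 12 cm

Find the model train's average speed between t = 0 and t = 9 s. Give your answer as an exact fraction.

7/3 cm/s

Average speed = (total path length)/(elapsed time); on a piecewise-linear x-t graph the path length is Σ|Δx|.
0–1 s: |Δx| = |5 − 1| = 4 cm
1–7 s: |Δx| = |0 − 5| = 5 cm
7–8 s: |Δx| = |0 − 0| = 0 cm
8–9 s: |Δx| = |12 − 0| = 12 cm
Total path = 21 cm; average speed = 21/9 = 7/3 cm/s.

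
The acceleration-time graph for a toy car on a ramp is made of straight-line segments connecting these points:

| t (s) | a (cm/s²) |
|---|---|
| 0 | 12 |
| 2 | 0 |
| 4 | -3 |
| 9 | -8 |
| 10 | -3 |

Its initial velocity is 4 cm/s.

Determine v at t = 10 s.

-20 cm/s

Δv equals the area under the a-t graph; then v = v₀ + Δv.
0–2 s: ½(12 + 0)(2) = 12 cm/s
2–4 s: ½(0 + -3)(2) = -3 cm/s
4–9 s: ½(-3 + -8)(5) = -27.5 cm/s
9–10 s: ½(-8 + -3)(1) = -5.5 cm/s
Δv = -24 cm/s, so v(10) = 4 + (-24) = -20 cm/s.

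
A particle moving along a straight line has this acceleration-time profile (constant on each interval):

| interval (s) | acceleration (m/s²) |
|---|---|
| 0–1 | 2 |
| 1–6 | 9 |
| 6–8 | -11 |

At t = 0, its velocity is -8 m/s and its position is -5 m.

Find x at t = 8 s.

126.5 m

On each constant-a segment, Δv = aΔt and Δx = v₀Δt + ½aΔt²; chain segment to segment.
0–1 s: v starts -8 m/s; Δx = -8·1 + ½·2·1² = -7 m; v ends -6 m/s.
1–6 s: v starts -6 m/s; Δx = -6·5 + ½·9·5² = 82.5 m; v ends 39 m/s.
6–8 s: v starts 39 m/s; Δx = 39·2 + ½·-11·2² = 56 m; v ends 17 m/s.
x(8) = -5 + Σ Δx = 126.5 m.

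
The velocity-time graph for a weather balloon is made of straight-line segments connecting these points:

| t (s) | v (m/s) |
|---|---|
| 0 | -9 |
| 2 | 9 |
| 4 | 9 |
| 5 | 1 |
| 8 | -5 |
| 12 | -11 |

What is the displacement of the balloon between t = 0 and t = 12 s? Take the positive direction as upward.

-15 m

Net displacement equals the area under the velocity-time graph (areas below the axis count negative).
0–2 s: ½(-9 + 9)(2) = 0 m
2–4 s: 9 × 2 = 18 m
4–5 s: ½(9 + 1)(1) = 5 m
5–8 s: ½(1 + -5)(3) = -6 m
8–12 s: ½(-5 + -11)(4) = -32 m
Net displacement = -15 m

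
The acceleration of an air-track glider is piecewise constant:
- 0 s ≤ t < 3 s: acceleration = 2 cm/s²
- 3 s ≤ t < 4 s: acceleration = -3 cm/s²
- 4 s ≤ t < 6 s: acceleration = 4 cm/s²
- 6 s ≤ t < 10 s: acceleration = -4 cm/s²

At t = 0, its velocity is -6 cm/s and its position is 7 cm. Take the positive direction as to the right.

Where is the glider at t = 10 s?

On each constant-a segment, Δv = aΔt and Δx = v₀Δt + ½aΔt²; chain segment to segment.
0–3 s: v starts -6 cm/s; Δx = -6·3 + ½·2·3² = -9 cm; v ends 0 cm/s.
3–4 s: v starts 0 cm/s; Δx = 0·1 + ½·-3·1² = -1.5 cm; v ends -3 cm/s.
4–6 s: v starts -3 cm/s; Δx = -3·2 + ½·4·2² = 2 cm; v ends 5 cm/s.
6–10 s: v starts 5 cm/s; Δx = 5·4 + ½·-4·4² = -12 cm; v ends -11 cm/s.
x(10) = 7 + Σ Δx = -13.5 cm.

-13.5 cm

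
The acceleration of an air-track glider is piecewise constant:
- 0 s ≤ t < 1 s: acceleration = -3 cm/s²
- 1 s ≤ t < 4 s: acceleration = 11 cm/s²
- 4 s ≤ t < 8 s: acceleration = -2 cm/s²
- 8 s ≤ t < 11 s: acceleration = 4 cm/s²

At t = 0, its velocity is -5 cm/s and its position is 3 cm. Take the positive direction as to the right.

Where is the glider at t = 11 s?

On each constant-a segment, Δv = aΔt and Δx = v₀Δt + ½aΔt²; chain segment to segment.
0–1 s: v starts -5 cm/s; Δx = -5·1 + ½·-3·1² = -6.5 cm; v ends -8 cm/s.
1–4 s: v starts -8 cm/s; Δx = -8·3 + ½·11·3² = 25.5 cm; v ends 25 cm/s.
4–8 s: v starts 25 cm/s; Δx = 25·4 + ½·-2·4² = 84 cm; v ends 17 cm/s.
8–11 s: v starts 17 cm/s; Δx = 17·3 + ½·4·3² = 69 cm; v ends 29 cm/s.
x(11) = 3 + Σ Δx = 175 cm.

175 cm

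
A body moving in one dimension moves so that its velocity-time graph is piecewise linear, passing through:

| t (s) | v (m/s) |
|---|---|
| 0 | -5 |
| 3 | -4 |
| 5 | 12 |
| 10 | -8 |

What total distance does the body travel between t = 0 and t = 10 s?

Distance (not displacement) is the total path length: add the absolute areas under v-t.
0–3 s: |½(-5 + -4)(3)| = 13.5 m
3–5 s: v = 0 at t = 3.5 s; triangle areas 1 + 9 = 10 m
5–10 s: v = 0 at t = 8 s; triangle areas 18 + 8 = 26 m
Total distance = 49.5 m

49.5 m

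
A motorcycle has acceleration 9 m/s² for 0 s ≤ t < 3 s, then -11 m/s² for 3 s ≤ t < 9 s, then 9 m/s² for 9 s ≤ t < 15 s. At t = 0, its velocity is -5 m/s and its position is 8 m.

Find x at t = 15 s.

On each constant-a segment, Δv = aΔt and Δx = v₀Δt + ½aΔt²; chain segment to segment.
0–3 s: v starts -5 m/s; Δx = -5·3 + ½·9·3² = 25.5 m; v ends 22 m/s.
3–9 s: v starts 22 m/s; Δx = 22·6 + ½·-11·6² = -66 m; v ends -44 m/s.
9–15 s: v starts -44 m/s; Δx = -44·6 + ½·9·6² = -102 m; v ends 10 m/s.
x(15) = 8 + Σ Δx = -134.5 m.

-134.5 m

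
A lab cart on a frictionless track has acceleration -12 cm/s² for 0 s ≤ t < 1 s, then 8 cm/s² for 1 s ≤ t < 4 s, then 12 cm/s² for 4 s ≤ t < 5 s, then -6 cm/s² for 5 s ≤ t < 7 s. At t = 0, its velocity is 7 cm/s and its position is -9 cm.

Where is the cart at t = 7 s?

On each constant-a segment, Δv = aΔt and Δx = v₀Δt + ½aΔt²; chain segment to segment.
0–1 s: v starts 7 cm/s; Δx = 7·1 + ½·-12·1² = 1 cm; v ends -5 cm/s.
1–4 s: v starts -5 cm/s; Δx = -5·3 + ½·8·3² = 21 cm; v ends 19 cm/s.
4–5 s: v starts 19 cm/s; Δx = 19·1 + ½·12·1² = 25 cm; v ends 31 cm/s.
5–7 s: v starts 31 cm/s; Δx = 31·2 + ½·-6·2² = 50 cm; v ends 19 cm/s.
x(7) = -9 + Σ Δx = 88 cm.

88 cm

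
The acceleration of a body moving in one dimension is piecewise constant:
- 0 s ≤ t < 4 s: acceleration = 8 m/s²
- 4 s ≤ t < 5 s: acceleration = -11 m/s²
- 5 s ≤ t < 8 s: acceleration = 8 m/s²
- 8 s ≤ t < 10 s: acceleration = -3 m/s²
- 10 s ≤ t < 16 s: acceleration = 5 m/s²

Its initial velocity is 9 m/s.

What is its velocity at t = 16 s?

Δv equals the area under the a-t graph; then v = v₀ + Δv.
0–4 s: 8 × 4 = 32 m/s
4–5 s: -11 × 1 = -11 m/s
5–8 s: 8 × 3 = 24 m/s
8–10 s: -3 × 2 = -6 m/s
10–16 s: 5 × 6 = 30 m/s
Δv = 69 m/s, so v(16) = 9 + (69) = 78 m/s.

78 m/s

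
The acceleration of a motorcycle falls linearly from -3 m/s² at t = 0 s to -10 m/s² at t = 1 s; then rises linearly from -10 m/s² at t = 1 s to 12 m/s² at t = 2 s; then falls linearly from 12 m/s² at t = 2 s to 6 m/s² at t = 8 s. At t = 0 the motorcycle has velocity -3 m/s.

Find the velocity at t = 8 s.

45.5 m/s

Δv equals the area under the a-t graph; then v = v₀ + Δv.
0–1 s: ½(-3 + -10)(1) = -6.5 m/s
1–2 s: ½(-10 + 12)(1) = 1 m/s
2–8 s: ½(12 + 6)(6) = 54 m/s
Δv = 48.5 m/s, so v(8) = -3 + (48.5) = 45.5 m/s.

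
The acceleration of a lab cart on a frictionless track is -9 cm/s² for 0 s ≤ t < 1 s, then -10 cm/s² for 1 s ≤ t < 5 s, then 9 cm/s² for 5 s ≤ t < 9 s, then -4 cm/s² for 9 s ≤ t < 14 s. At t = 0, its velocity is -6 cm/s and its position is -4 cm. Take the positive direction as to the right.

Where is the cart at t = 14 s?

-447.5 cm

On each constant-a segment, Δv = aΔt and Δx = v₀Δt + ½aΔt²; chain segment to segment.
0–1 s: v starts -6 cm/s; Δx = -6·1 + ½·-9·1² = -10.5 cm; v ends -15 cm/s.
1–5 s: v starts -15 cm/s; Δx = -15·4 + ½·-10·4² = -140 cm; v ends -55 cm/s.
5–9 s: v starts -55 cm/s; Δx = -55·4 + ½·9·4² = -148 cm; v ends -19 cm/s.
9–14 s: v starts -19 cm/s; Δx = -19·5 + ½·-4·5² = -145 cm; v ends -39 cm/s.
x(14) = -4 + Σ Δx = -447.5 cm.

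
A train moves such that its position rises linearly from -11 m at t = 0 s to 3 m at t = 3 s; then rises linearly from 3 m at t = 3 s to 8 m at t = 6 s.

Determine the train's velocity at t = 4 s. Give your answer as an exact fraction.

5/3 m/s

Velocity is the slope of the x-t graph on 3–6 s: (8 − 3)/(6 − 3) = 5/3 m/s.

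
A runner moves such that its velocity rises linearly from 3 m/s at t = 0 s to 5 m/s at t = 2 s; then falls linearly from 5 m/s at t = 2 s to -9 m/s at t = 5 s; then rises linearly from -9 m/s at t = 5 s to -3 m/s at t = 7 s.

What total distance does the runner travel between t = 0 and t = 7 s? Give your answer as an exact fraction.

439/14 m

Total distance travelled is ∫|v| dt — sum the magnitudes of each area piece.
0–2 s: |½(3 + 5)(2)| = 8 m
2–5 s: v = 0 at t = 43/14 s; triangle areas 75/28 + 243/28 = 159/14 m
5–7 s: |½(-9 + -3)(2)| = 12 m
Total distance = 439/14 m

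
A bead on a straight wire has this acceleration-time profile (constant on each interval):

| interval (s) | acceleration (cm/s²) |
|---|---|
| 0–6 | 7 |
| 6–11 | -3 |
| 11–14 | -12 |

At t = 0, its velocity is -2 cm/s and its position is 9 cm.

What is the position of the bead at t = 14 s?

306.5 cm

On each constant-a segment, Δv = aΔt and Δx = v₀Δt + ½aΔt²; chain segment to segment.
0–6 s: v starts -2 cm/s; Δx = -2·6 + ½·7·6² = 114 cm; v ends 40 cm/s.
6–11 s: v starts 40 cm/s; Δx = 40·5 + ½·-3·5² = 162.5 cm; v ends 25 cm/s.
11–14 s: v starts 25 cm/s; Δx = 25·3 + ½·-12·3² = 21 cm; v ends -11 cm/s.
x(14) = 9 + Σ Δx = 306.5 cm.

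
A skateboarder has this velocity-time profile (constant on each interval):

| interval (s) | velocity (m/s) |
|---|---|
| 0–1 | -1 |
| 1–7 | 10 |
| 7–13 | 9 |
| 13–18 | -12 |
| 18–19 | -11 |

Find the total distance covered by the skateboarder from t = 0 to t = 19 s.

186 m

Total distance travelled is ∫|v| dt — sum the magnitudes of each area piece.
0–1 s: |-1| × 1 = 1 m
1–7 s: |10| × 6 = 60 m
7–13 s: |9| × 6 = 54 m
13–18 s: |-12| × 5 = 60 m
18–19 s: |-11| × 1 = 11 m
Total distance = 186 m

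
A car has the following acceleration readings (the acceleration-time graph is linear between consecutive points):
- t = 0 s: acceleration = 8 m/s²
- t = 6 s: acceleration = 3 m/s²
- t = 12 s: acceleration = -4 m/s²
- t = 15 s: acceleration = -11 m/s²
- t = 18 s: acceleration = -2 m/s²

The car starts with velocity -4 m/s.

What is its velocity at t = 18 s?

-16 m/s

Δv equals the area under the a-t graph; then v = v₀ + Δv.
0–6 s: ½(8 + 3)(6) = 33 m/s
6–12 s: ½(3 + -4)(6) = -3 m/s
12–15 s: ½(-4 + -11)(3) = -22.5 m/s
15–18 s: ½(-11 + -2)(3) = -19.5 m/s
Δv = -12 m/s, so v(18) = -4 + (-12) = -16 m/s.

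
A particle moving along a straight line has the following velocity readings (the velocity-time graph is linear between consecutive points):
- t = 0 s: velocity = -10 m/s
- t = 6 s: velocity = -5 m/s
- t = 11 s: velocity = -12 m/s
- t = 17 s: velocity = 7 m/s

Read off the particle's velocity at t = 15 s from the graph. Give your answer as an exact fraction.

On 11–17 s the graph is linear from -12 to 7 m/s: v(15) = -12 + (7 − -12)·(15 − 11)/(17 − 11) = 2/3 m/s.

2/3 m/s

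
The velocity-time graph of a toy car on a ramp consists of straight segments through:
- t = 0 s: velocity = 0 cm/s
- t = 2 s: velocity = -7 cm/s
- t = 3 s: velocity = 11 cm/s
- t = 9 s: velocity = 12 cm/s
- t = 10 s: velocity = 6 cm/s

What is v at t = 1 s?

-3.5 cm/s

On 0–2 s the graph is linear from 0 to -7 cm/s: v(1) = 0 + (-7 − 0)·(1 − 0)/(2 − 0) = -3.5 cm/s.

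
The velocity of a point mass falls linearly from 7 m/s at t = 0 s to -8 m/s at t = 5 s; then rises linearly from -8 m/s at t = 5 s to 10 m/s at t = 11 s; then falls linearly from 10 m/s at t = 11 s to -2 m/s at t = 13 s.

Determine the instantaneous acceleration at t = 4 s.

-3 m/s²

Acceleration is the slope of the v-t graph on 0–5 s: (-8 − 7)/(5 − 0) = -3 m/s².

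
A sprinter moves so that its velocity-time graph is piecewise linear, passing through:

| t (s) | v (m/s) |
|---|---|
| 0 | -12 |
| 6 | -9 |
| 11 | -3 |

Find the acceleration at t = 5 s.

0.5 m/s²

Acceleration is the slope of the v-t graph on 0–6 s: (-9 − -12)/(6 − 0) = 0.5 m/s².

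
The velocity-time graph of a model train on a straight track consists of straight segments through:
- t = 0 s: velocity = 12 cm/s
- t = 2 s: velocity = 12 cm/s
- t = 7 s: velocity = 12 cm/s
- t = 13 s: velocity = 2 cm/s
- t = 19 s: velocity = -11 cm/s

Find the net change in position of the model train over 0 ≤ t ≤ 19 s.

Net displacement equals the area under the velocity-time graph (areas below the axis count negative).
0–2 s: 12 × 2 = 24 cm
2–7 s: 12 × 5 = 60 cm
7–13 s: ½(12 + 2)(6) = 42 cm
13–19 s: ½(2 + -11)(6) = -27 cm
Net displacement = 99 cm

99 cm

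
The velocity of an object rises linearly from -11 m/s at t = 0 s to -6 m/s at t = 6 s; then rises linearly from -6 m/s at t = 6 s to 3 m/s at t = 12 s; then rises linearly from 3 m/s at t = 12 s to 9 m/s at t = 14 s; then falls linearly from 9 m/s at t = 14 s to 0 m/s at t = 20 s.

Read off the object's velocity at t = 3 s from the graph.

On 0–6 s the graph is linear from -11 to -6 m/s: v(3) = -11 + (-6 − -11)·(3 − 0)/(6 − 0) = -8.5 m/s.

-8.5 m/s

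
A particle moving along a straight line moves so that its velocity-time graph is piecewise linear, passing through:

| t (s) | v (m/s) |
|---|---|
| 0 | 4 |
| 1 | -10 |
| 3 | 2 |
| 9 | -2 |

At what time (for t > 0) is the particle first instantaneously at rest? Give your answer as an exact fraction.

t = 2/7 s

v changes sign on 0–1 s (from 4 to -10); the graph is linear there, so v = 0 at t = 0 + (-4)·(1 − 0)/(-10 − 4) = 2/7 s.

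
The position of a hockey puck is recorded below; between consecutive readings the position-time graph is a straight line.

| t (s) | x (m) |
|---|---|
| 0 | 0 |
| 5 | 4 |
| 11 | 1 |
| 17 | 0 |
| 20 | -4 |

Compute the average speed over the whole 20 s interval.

Average speed = (total path length)/(elapsed time); on a piecewise-linear x-t graph the path length is Σ|Δx|.
0–5 s: |Δx| = |4 − 0| = 4 m
5–11 s: |Δx| = |1 − 4| = 3 m
11–17 s: |Δx| = |0 − 1| = 1 m
17–20 s: |Δx| = |-4 − 0| = 4 m
Total path = 12 m; average speed = 12/20 = 0.6 m/s.

0.6 m/s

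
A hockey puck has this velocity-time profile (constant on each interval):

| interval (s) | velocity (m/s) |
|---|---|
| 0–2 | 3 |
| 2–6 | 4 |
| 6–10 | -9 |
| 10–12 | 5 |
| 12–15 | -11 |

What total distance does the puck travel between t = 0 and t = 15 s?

Distance (not displacement) is the total path length: add the absolute areas under v-t.
0–2 s: |3| × 2 = 6 m
2–6 s: |4| × 4 = 16 m
6–10 s: |-9| × 4 = 36 m
10–12 s: |5| × 2 = 10 m
12–15 s: |-11| × 3 = 33 m
Total distance = 101 m

101 m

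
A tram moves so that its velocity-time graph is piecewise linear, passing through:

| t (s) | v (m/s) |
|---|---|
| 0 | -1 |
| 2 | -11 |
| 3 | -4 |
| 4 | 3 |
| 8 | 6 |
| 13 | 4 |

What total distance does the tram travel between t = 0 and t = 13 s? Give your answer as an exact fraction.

Total distance travelled is ∫|v| dt — sum the magnitudes of each area piece.
0–2 s: |½(-1 + -11)(2)| = 12 m
2–3 s: |½(-11 + -4)(1)| = 7.5 m
3–4 s: v = 0 at t = 25/7 s; triangle areas 8/7 + 9/14 = 25/14 m
4–8 s: |½(3 + 6)(4)| = 18 m
8–13 s: |½(6 + 4)(5)| = 25 m
Total distance = 450/7 m

450/7 m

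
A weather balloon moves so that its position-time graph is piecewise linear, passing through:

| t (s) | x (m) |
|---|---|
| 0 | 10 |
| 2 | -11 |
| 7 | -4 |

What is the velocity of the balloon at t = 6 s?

Velocity is the slope of the x-t graph on 2–7 s: (-4 − -11)/(7 − 2) = 1.4 m/s.

1.4 m/s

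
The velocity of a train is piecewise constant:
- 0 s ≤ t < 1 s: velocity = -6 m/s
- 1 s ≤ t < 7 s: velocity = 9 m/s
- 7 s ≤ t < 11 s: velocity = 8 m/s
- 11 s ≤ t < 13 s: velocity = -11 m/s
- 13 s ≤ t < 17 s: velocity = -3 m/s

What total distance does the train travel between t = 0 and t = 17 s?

126 m

Total distance travelled is ∫|v| dt — sum the magnitudes of each area piece.
0–1 s: |-6| × 1 = 6 m
1–7 s: |9| × 6 = 54 m
7–11 s: |8| × 4 = 32 m
11–13 s: |-11| × 2 = 22 m
13–17 s: |-3| × 4 = 12 m
Total distance = 126 m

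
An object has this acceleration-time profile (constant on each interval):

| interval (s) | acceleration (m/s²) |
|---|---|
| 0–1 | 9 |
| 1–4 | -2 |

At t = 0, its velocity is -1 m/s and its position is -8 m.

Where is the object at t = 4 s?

10.5 m

On each constant-a segment, Δv = aΔt and Δx = v₀Δt + ½aΔt²; chain segment to segment.
0–1 s: v starts -1 m/s; Δx = -1·1 + ½·9·1² = 3.5 m; v ends 8 m/s.
1–4 s: v starts 8 m/s; Δx = 8·3 + ½·-2·3² = 15 m; v ends 2 m/s.
x(4) = -8 + Σ Δx = 10.5 m.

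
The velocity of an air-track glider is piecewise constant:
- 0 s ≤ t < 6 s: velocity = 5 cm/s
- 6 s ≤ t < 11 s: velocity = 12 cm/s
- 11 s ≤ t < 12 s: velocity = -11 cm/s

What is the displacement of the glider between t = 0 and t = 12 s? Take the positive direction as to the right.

Displacement is the signed area under the v-t curve.
0–6 s: 5 × 6 = 30 cm
6–11 s: 12 × 5 = 60 cm
11–12 s: -11 × 1 = -11 cm
Net displacement = 79 cm

79 cm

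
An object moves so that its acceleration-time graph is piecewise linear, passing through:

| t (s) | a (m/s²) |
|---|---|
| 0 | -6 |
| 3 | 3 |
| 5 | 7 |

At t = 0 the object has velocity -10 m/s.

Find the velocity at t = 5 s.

Δv equals the area under the a-t graph; then v = v₀ + Δv.
0–3 s: ½(-6 + 3)(3) = -4.5 m/s
3–5 s: ½(3 + 7)(2) = 10 m/s
Δv = 5.5 m/s, so v(5) = -10 + (5.5) = -4.5 m/s.

-4.5 m/s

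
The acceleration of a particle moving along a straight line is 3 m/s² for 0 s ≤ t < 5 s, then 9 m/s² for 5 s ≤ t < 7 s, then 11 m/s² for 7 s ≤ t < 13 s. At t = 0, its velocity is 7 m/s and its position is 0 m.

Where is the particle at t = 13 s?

On each constant-a segment, Δv = aΔt and Δx = v₀Δt + ½aΔt²; chain segment to segment.
0–5 s: v starts 7 m/s; Δx = 7·5 + ½·3·5² = 72.5 m; v ends 22 m/s.
5–7 s: v starts 22 m/s; Δx = 22·2 + ½·9·2² = 62 m; v ends 40 m/s.
7–13 s: v starts 40 m/s; Δx = 40·6 + ½·11·6² = 438 m; v ends 106 m/s.
x(13) = 0 + Σ Δx = 572.5 m.

572.5 m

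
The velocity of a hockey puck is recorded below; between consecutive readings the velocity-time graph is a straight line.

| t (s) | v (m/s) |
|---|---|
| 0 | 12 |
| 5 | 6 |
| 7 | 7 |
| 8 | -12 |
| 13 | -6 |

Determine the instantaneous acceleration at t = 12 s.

1.2 m/s²

Acceleration is the slope of the v-t graph on 8–13 s: (-6 − -12)/(13 − 8) = 1.2 m/s².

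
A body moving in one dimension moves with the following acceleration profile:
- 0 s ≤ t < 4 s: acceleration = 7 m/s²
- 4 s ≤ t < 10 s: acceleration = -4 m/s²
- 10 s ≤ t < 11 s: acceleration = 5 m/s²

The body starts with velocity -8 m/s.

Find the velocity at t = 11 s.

Δv equals the area under the a-t graph; then v = v₀ + Δv.
0–4 s: 7 × 4 = 28 m/s
4–10 s: -4 × 6 = -24 m/s
10–11 s: 5 × 1 = 5 m/s
Δv = 9 m/s, so v(11) = -8 + (9) = 1 m/s.

1 m/s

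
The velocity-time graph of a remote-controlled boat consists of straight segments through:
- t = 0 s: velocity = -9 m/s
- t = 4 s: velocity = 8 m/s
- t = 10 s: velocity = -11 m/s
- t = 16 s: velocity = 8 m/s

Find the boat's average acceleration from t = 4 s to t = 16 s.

0 m/s²

Average acceleration = Δv/Δt = (8 − 8)/(16 − 4) = 0 m/s².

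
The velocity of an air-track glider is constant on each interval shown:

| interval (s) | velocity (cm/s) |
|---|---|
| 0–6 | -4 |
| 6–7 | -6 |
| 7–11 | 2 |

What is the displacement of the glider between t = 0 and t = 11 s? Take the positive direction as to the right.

-22 cm

Displacement is the signed area under the v-t curve.
0–6 s: -4 × 6 = -24 cm
6–7 s: -6 × 1 = -6 cm
7–11 s: 2 × 4 = 8 cm
Net displacement = -22 cm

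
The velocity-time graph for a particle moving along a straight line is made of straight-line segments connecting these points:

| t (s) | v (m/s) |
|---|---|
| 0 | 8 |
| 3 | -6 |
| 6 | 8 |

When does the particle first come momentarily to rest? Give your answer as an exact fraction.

v changes sign on 0–3 s (from 8 to -6); the graph is linear there, so v = 0 at t = 0 + (-8)·(3 − 0)/(-6 − 8) = 12/7 s.

t = 12/7 s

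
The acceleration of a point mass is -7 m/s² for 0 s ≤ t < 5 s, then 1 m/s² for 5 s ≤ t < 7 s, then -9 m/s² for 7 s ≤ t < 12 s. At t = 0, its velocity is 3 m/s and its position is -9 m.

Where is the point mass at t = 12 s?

On each constant-a segment, Δv = aΔt and Δx = v₀Δt + ½aΔt²; chain segment to segment.
0–5 s: v starts 3 m/s; Δx = 3·5 + ½·-7·5² = -72.5 m; v ends -32 m/s.
5–7 s: v starts -32 m/s; Δx = -32·2 + ½·1·2² = -62 m; v ends -30 m/s.
7–12 s: v starts -30 m/s; Δx = -30·5 + ½·-9·5² = -262.5 m; v ends -75 m/s.
x(12) = -9 + Σ Δx = -406 m.

-406 m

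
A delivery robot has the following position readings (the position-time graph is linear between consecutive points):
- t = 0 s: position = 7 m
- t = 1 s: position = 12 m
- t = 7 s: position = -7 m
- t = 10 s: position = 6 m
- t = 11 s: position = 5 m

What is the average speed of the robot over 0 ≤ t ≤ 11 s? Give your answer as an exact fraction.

38/11 m/s

Average speed = (total path length)/(elapsed time); on a piecewise-linear x-t graph the path length is Σ|Δx|.
0–1 s: |Δx| = |12 − 7| = 5 m
1–7 s: |Δx| = |-7 − 12| = 19 m
7–10 s: |Δx| = |6 − -7| = 13 m
10–11 s: |Δx| = |5 − 6| = 1 m
Total path = 38 m; average speed = 38/11 = 38/11 m/s.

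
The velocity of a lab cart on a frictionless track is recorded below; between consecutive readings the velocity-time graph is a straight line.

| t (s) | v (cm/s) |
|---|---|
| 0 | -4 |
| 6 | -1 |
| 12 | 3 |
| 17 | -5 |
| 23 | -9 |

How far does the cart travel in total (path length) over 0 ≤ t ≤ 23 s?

Distance (not displacement) is the total path length: add the absolute areas under v-t.
0–6 s: |½(-4 + -1)(6)| = 15 cm
6–12 s: v = 0 at t = 7.5 s; triangle areas 0.75 + 6.75 = 7.5 cm
12–17 s: v = 0 at t = 13.875 s; triangle areas 2.8125 + 7.8125 = 10.625 cm
17–23 s: |½(-5 + -9)(6)| = 42 cm
Total distance = 75.125 cm

75.125 cm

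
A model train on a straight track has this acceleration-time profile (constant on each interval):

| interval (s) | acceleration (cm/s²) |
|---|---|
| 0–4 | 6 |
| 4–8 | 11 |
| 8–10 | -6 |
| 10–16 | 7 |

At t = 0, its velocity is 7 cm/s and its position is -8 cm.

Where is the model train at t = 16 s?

922 cm

On each constant-a segment, Δv = aΔt and Δx = v₀Δt + ½aΔt²; chain segment to segment.
0–4 s: v starts 7 cm/s; Δx = 7·4 + ½·6·4² = 76 cm; v ends 31 cm/s.
4–8 s: v starts 31 cm/s; Δx = 31·4 + ½·11·4² = 212 cm; v ends 75 cm/s.
8–10 s: v starts 75 cm/s; Δx = 75·2 + ½·-6·2² = 138 cm; v ends 63 cm/s.
10–16 s: v starts 63 cm/s; Δx = 63·6 + ½·7·6² = 504 cm; v ends 105 cm/s.
x(16) = -8 + Σ Δx = 922 cm.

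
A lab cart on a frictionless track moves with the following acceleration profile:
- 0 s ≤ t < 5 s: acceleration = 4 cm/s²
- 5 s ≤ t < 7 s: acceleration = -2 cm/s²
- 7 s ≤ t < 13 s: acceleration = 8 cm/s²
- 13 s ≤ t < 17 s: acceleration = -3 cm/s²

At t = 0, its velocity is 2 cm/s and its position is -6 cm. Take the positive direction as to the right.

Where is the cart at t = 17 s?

586 cm

On each constant-a segment, Δv = aΔt and Δx = v₀Δt + ½aΔt²; chain segment to segment.
0–5 s: v starts 2 cm/s; Δx = 2·5 + ½·4·5² = 60 cm; v ends 22 cm/s.
5–7 s: v starts 22 cm/s; Δx = 22·2 + ½·-2·2² = 40 cm; v ends 18 cm/s.
7–13 s: v starts 18 cm/s; Δx = 18·6 + ½·8·6² = 252 cm; v ends 66 cm/s.
13–17 s: v starts 66 cm/s; Δx = 66·4 + ½·-3·4² = 240 cm; v ends 54 cm/s.
x(17) = -6 + Σ Δx = 586 cm.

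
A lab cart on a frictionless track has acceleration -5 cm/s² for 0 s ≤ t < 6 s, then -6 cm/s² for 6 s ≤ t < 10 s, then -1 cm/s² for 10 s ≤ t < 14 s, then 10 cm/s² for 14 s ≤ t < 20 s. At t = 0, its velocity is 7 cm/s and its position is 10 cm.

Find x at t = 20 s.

On each constant-a segment, Δv = aΔt and Δx = v₀Δt + ½aΔt²; chain segment to segment.
0–6 s: v starts 7 cm/s; Δx = 7·6 + ½·-5·6² = -48 cm; v ends -23 cm/s.
6–10 s: v starts -23 cm/s; Δx = -23·4 + ½·-6·4² = -140 cm; v ends -47 cm/s.
10–14 s: v starts -47 cm/s; Δx = -47·4 + ½·-1·4² = -196 cm; v ends -51 cm/s.
14–20 s: v starts -51 cm/s; Δx = -51·6 + ½·10·6² = -126 cm; v ends 9 cm/s.
x(20) = 10 + Σ Δx = -500 cm.

-500 cm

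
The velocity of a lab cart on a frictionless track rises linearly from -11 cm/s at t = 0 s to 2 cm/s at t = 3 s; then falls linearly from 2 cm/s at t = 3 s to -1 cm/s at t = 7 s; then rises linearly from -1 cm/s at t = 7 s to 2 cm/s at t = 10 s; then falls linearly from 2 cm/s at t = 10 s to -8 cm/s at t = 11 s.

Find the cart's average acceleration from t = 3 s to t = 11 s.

-1.25 cm/s²

Average acceleration = Δv/Δt = (-8 − 2)/(11 − 3) = -1.25 cm/s².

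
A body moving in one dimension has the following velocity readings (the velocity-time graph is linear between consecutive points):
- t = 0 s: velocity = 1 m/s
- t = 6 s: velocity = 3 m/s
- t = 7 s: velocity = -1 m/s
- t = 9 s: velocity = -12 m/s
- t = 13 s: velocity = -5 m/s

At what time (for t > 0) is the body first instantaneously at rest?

t = 6.75 s

v changes sign on 6–7 s (from 3 to -1); the graph is linear there, so v = 0 at t = 6 + (-3)·(7 − 6)/(-1 − 3) = 6.75 s.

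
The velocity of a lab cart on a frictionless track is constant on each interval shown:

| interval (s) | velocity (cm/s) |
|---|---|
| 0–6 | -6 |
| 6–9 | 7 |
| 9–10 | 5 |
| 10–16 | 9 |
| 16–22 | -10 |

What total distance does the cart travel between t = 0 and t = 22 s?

Distance (not displacement) is the total path length: add the absolute areas under v-t.
0–6 s: |-6| × 6 = 36 cm
6–9 s: |7| × 3 = 21 cm
9–10 s: |5| × 1 = 5 cm
10–16 s: |9| × 6 = 54 cm
16–22 s: |-10| × 6 = 60 cm
Total distance = 176 cm

176 cm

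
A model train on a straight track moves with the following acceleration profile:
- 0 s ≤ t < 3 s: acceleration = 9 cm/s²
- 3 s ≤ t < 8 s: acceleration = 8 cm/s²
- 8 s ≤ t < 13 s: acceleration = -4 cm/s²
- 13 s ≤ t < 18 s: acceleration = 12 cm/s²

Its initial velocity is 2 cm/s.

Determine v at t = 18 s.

Δv equals the area under the a-t graph; then v = v₀ + Δv.
0–3 s: 9 × 3 = 27 cm/s
3–8 s: 8 × 5 = 40 cm/s
8–13 s: -4 × 5 = -20 cm/s
13–18 s: 12 × 5 = 60 cm/s
Δv = 107 cm/s, so v(18) = 2 + (107) = 109 cm/s.

109 cm/s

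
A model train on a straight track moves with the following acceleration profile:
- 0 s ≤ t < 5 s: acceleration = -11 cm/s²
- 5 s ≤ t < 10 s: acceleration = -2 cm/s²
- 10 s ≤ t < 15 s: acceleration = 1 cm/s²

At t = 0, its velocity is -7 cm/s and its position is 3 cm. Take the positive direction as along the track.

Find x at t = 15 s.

On each constant-a segment, Δv = aΔt and Δx = v₀Δt + ½aΔt²; chain segment to segment.
0–5 s: v starts -7 cm/s; Δx = -7·5 + ½·-11·5² = -172.5 cm; v ends -62 cm/s.
5–10 s: v starts -62 cm/s; Δx = -62·5 + ½·-2·5² = -335 cm; v ends -72 cm/s.
10–15 s: v starts -72 cm/s; Δx = -72·5 + ½·1·5² = -347.5 cm; v ends -67 cm/s.
x(15) = 3 + Σ Δx = -852 cm.

-852 cm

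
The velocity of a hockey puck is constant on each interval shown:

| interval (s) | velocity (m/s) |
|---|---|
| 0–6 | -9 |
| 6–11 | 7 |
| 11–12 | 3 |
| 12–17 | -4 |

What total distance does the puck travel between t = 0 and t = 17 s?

Total distance travelled is ∫|v| dt — sum the magnitudes of each area piece.
0–6 s: |-9| × 6 = 54 m
6–11 s: |7| × 5 = 35 m
11–12 s: |3| × 1 = 3 m
12–17 s: |-4| × 5 = 20 m
Total distance = 112 m

112 m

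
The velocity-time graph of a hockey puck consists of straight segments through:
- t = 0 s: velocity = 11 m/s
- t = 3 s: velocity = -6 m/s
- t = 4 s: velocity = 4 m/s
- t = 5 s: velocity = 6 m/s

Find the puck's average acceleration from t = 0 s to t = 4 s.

Average acceleration = Δv/Δt = (4 − 11)/(4 − 0) = -1.75 m/s².

-1.75 m/s²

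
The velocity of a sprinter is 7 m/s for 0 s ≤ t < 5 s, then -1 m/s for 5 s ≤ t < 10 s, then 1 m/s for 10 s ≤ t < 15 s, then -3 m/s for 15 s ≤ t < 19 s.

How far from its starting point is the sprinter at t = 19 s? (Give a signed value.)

23 m

Displacement is the signed area under the v-t curve.
0–5 s: 7 × 5 = 35 m
5–10 s: -1 × 5 = -5 m
10–15 s: 1 × 5 = 5 m
15–19 s: -3 × 4 = -12 m
Net displacement = 23 m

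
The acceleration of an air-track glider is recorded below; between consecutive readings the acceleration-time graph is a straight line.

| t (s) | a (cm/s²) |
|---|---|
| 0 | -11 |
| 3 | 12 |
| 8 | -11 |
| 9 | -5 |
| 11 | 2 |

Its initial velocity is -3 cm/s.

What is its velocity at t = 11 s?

Δv equals the area under the a-t graph; then v = v₀ + Δv.
0–3 s: ½(-11 + 12)(3) = 1.5 cm/s
3–8 s: ½(12 + -11)(5) = 2.5 cm/s
8–9 s: ½(-11 + -5)(1) = -8 cm/s
9–11 s: ½(-5 + 2)(2) = -3 cm/s
Δv = -7 cm/s, so v(11) = -3 + (-7) = -10 cm/s.

-10 cm/s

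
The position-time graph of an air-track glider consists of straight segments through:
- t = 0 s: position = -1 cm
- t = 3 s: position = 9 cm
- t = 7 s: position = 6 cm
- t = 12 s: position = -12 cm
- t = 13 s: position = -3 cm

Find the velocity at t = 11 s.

Velocity is the slope of the x-t graph on 7–12 s: (-12 − 6)/(12 − 7) = -3.6 cm/s.

-3.6 cm/s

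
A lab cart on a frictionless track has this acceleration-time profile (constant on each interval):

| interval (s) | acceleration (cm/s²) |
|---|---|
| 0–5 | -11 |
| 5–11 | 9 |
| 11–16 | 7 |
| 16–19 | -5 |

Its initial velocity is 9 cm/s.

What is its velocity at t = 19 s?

Δv equals the area under the a-t graph; then v = v₀ + Δv.
0–5 s: -11 × 5 = -55 cm/s
5–11 s: 9 × 6 = 54 cm/s
11–16 s: 7 × 5 = 35 cm/s
16–19 s: -5 × 3 = -15 cm/s
Δv = 19 cm/s, so v(19) = 9 + (19) = 28 cm/s.

28 cm/s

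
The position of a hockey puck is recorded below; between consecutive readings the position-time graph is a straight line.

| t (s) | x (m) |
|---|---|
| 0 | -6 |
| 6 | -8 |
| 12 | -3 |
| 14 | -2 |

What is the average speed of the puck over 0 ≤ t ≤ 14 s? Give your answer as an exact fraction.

Average speed = (total path length)/(elapsed time); on a piecewise-linear x-t graph the path length is Σ|Δx|.
0–6 s: |Δx| = |-8 − -6| = 2 m
6–12 s: |Δx| = |-3 − -8| = 5 m
12–14 s: |Δx| = |-2 − -3| = 1 m
Total path = 8 m; average speed = 8/14 = 4/7 m/s.

4/7 m/s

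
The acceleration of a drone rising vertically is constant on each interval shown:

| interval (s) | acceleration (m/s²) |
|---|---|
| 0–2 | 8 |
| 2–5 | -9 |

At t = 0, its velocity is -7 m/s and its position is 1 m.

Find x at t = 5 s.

-10.5 m

On each constant-a segment, Δv = aΔt and Δx = v₀Δt + ½aΔt²; chain segment to segment.
0–2 s: v starts -7 m/s; Δx = -7·2 + ½·8·2² = 2 m; v ends 9 m/s.
2–5 s: v starts 9 m/s; Δx = 9·3 + ½·-9·3² = -13.5 m; v ends -18 m/s.
x(5) = 1 + Σ Δx = -10.5 m.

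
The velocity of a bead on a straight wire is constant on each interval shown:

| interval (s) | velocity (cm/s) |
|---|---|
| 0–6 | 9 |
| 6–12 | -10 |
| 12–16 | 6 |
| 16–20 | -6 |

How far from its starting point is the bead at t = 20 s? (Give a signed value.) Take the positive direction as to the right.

-6 cm

Displacement is the signed area under the v-t curve.
0–6 s: 9 × 6 = 54 cm
6–12 s: -10 × 6 = -60 cm
12–16 s: 6 × 4 = 24 cm
16–20 s: -6 × 4 = -24 cm
Net displacement = -6 cm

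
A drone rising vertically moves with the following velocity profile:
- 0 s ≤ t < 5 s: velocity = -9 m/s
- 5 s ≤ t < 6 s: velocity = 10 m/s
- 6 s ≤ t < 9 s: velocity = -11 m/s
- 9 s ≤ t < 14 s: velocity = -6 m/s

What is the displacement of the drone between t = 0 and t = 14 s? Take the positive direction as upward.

Net displacement equals the area under the velocity-time graph (areas below the axis count negative).
0–5 s: -9 × 5 = -45 m
5–6 s: 10 × 1 = 10 m
6–9 s: -11 × 3 = -33 m
9–14 s: -6 × 5 = -30 m
Net displacement = -98 m

-98 m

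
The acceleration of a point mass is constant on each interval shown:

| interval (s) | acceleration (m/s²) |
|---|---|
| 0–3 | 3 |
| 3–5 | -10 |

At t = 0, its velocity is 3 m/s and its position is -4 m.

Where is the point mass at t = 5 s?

On each constant-a segment, Δv = aΔt and Δx = v₀Δt + ½aΔt²; chain segment to segment.
0–3 s: v starts 3 m/s; Δx = 3·3 + ½·3·3² = 22.5 m; v ends 12 m/s.
3–5 s: v starts 12 m/s; Δx = 12·2 + ½·-10·2² = 4 m; v ends -8 m/s.
x(5) = -4 + Σ Δx = 22.5 m.

22.5 m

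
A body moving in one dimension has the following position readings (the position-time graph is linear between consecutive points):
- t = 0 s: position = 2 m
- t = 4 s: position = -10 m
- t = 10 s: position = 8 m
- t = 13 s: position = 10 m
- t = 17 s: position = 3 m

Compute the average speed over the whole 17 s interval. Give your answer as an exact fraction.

Average speed = (total path length)/(elapsed time); on a piecewise-linear x-t graph the path length is Σ|Δx|.
0–4 s: |Δx| = |-10 − 2| = 12 m
4–10 s: |Δx| = |8 − -10| = 18 m
10–13 s: |Δx| = |10 − 8| = 2 m
13–17 s: |Δx| = |3 − 10| = 7 m
Total path = 39 m; average speed = 39/17 = 39/17 m/s.

39/17 m/s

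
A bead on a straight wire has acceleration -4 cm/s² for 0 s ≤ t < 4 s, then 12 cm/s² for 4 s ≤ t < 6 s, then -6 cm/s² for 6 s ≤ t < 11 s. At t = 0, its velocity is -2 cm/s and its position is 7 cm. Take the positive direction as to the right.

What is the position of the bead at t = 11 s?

-90 cm

On each constant-a segment, Δv = aΔt and Δx = v₀Δt + ½aΔt²; chain segment to segment.
0–4 s: v starts -2 cm/s; Δx = -2·4 + ½·-4·4² = -40 cm; v ends -18 cm/s.
4–6 s: v starts -18 cm/s; Δx = -18·2 + ½·12·2² = -12 cm; v ends 6 cm/s.
6–11 s: v starts 6 cm/s; Δx = 6·5 + ½·-6·5² = -45 cm; v ends -24 cm/s.
x(11) = 7 + Σ Δx = -90 cm.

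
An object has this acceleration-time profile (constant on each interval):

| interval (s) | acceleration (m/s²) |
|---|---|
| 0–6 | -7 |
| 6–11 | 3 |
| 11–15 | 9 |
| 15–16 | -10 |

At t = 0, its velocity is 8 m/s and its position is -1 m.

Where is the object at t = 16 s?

On each constant-a segment, Δv = aΔt and Δx = v₀Δt + ½aΔt²; chain segment to segment.
0–6 s: v starts 8 m/s; Δx = 8·6 + ½·-7·6² = -78 m; v ends -34 m/s.
6–11 s: v starts -34 m/s; Δx = -34·5 + ½·3·5² = -132.5 m; v ends -19 m/s.
11–15 s: v starts -19 m/s; Δx = -19·4 + ½·9·4² = -4 m; v ends 17 m/s.
15–16 s: v starts 17 m/s; Δx = 17·1 + ½·-10·1² = 12 m; v ends 7 m/s.
x(16) = -1 + Σ Δx = -203.5 m.

-203.5 m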